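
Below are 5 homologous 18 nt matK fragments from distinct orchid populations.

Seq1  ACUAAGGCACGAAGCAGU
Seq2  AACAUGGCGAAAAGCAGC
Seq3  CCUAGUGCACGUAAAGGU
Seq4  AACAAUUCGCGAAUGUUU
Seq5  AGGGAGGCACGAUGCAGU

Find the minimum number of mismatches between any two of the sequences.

Pairwise Hamming distances:
  Seq1 vs Seq2: 7
  Seq1 vs Seq3: 7
  Seq1 vs Seq4: 9
  Seq1 vs Seq5: 4
  Seq2 vs Seq3: 13
  Seq2 vs Seq4: 10
  Seq2 vs Seq5: 9
  Seq3 vs Seq4: 11
  Seq3 vs Seq5: 11
  Seq4 vs Seq5: 11
The smallest is 4, between Seq1 and Seq5.

4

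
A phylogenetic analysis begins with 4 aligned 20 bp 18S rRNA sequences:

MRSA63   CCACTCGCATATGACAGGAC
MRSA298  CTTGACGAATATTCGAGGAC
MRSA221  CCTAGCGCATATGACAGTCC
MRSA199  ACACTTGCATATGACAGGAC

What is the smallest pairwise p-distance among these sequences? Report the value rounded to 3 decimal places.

Pairwise Hamming distances:
  MRSA63 vs MRSA298: 8
  MRSA63 vs MRSA221: 5
  MRSA63 vs MRSA199: 2
  MRSA298 vs MRSA221: 9
  MRSA298 vs MRSA199: 10
  MRSA221 vs MRSA199: 7
The smallest is 2 mismatches, between MRSA63 and MRSA199; p = 2/20 = 0.100.

0.100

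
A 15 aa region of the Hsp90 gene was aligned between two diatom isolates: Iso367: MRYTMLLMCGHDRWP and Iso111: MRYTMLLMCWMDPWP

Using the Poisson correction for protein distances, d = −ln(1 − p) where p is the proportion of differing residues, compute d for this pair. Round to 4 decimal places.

0.2231

Differing sites — 10:G/W; 11:H/M; 13:R/P.
p = 3/15 = 0.200000.
d = −ln(1 − 0.200000) = −ln(0.800000) = 0.2231.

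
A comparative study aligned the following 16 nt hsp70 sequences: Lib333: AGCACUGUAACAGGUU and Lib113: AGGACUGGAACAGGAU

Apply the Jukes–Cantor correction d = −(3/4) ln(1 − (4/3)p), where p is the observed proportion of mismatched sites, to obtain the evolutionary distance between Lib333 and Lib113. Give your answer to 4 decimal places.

0.2158

Differing sites — 3:C/G; 8:U/G; 15:U/A.
p = 3/16 = 0.187500.
d = −0.75 · ln(1 − (4/3)·0.187500) = −0.75 · ln(0.750000) = −0.75 · (-0.287682) = 0.2158.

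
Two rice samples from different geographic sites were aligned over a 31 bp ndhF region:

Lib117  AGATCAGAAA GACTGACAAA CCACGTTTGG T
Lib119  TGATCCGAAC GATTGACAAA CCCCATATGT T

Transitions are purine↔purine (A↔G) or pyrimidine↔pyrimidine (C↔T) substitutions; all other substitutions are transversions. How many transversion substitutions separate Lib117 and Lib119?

Differing sites — 1:A/T (Tv); 6:A/C (Tv); 10:A/C (Tv); 13:C/T (Ti); 23:A/C (Tv); 25:G/A (Ti); 27:T/A (Tv); 30:G/T (Tv).
Of the 8 differences, 2 transitions and 6 transversions, so the answer is 6.

6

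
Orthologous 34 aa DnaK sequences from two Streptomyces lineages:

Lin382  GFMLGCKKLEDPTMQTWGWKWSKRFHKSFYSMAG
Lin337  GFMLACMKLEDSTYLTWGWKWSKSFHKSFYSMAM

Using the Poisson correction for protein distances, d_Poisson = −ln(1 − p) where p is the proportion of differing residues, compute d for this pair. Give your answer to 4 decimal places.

Differing sites — 5:G/A; 7:K/M; 12:P/S; 14:M/Y; 15:Q/L; 24:R/S; 34:G/M.
p = 7/34 = 0.205882.
d = −ln(1 − 0.205882) = −ln(0.794118) = 0.2305.

0.2305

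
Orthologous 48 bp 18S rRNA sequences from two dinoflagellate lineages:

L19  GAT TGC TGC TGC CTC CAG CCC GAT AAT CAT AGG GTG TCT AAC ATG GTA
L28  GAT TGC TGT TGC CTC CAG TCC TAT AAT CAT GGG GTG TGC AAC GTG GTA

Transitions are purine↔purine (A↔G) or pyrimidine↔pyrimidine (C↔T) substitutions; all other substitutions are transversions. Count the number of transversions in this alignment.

Mismatches occur at site 9 (C→T, transition), site 19 (C→T, transition), site 22 (G→T, transversion), site 31 (A→G, transition), site 38 (C→G, transversion), site 39 (T→C, transition), site 43 (A→G, transition).
Of the 7 differences, 5 transitions and 2 transversions, so the answer is 2.

2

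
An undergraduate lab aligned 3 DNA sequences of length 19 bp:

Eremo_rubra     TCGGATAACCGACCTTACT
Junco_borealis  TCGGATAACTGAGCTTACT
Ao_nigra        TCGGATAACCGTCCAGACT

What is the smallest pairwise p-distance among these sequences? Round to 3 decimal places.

Pairwise Hamming distances:
  Eremo_rubra vs Junco_borealis: 2
  Eremo_rubra vs Ao_nigra: 3
  Junco_borealis vs Ao_nigra: 5
The smallest is 2 mismatches, between Eremo_rubra and Junco_borealis; p = 2/19 = 0.105.

0.105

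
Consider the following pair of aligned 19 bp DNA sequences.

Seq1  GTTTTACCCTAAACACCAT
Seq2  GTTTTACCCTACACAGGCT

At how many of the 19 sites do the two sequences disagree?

Mismatches occur at site 12 (A/C), site 16 (C/G), site 17 (C/G), site 18 (A/C).
That gives 4 mismatches out of 19 aligned sites, so the Hamming distance is 4.

4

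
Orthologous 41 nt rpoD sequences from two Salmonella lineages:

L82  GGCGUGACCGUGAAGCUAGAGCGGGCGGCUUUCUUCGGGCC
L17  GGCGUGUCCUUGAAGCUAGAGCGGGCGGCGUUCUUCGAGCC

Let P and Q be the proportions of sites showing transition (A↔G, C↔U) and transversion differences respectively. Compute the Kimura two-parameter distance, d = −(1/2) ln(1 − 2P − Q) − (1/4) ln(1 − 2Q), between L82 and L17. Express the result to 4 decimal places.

Differing sites — 7:A/U (Tv); 10:G/U (Tv); 30:U/G (Tv); 38:G/A (Ti).
Of the 4 differences, 1 transition and 3 transversions over 41 sites: P = 1/41 = 0.024390, Q = 3/41 = 0.073171.
d = −0.5·ln(0.878049) − 0.25·ln(0.853658) = −0.5·(-0.130053) − 0.25·(-0.158225) = 0.1046.

0.1046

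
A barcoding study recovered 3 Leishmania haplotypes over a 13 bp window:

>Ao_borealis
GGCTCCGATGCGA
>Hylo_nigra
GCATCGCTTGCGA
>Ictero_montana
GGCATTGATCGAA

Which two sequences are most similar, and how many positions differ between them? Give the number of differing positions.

5

Pairwise Hamming distances:
  Ao_borealis vs Hylo_nigra: 5
  Ao_borealis vs Ictero_montana: 6
  Hylo_nigra vs Ictero_montana: 10
The smallest is 5, between Ao_borealis and Hylo_nigra.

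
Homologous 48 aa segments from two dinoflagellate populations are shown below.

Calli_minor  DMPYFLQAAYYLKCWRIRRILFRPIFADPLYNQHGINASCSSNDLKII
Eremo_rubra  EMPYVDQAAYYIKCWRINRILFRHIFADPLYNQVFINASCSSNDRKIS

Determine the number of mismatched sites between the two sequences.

10

The sequences differ at positions 1 (D/E), 5 (F/V), 6 (L/D), 12 (L/I), 18 (R/N), 24 (P/H), 34 (H/V), 35 (G/F), 45 (L/R), 48 (I/S).
That gives 10 mismatches out of 48 aligned sites, so the Hamming distance is 10.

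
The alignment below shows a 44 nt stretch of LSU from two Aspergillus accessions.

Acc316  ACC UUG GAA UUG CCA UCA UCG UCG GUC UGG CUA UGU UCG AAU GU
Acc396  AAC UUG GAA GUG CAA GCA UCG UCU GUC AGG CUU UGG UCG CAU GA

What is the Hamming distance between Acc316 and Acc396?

The sequences differ at positions 2 (C/A), 10 (U/G), 14 (C/A), 16 (U/G), 24 (G/U), 28 (U/A), 33 (A/U), 36 (U/G), 40 (A/C), 44 (U/A).
That gives 10 mismatches out of 44 aligned sites, so the Hamming distance is 10.

10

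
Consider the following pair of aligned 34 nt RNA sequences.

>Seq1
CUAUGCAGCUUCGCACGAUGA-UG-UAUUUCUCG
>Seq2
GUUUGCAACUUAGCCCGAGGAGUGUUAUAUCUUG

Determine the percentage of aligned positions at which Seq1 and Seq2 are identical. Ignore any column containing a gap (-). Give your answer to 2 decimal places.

Excluding the 2 gap columns leaves 32 comparable sites.
The sequences differ at positions 1 (C/G), 3 (A/U), 8 (G/A), 12 (C/A), 15 (A/C), 19 (U/G), 29 (U/A), 33 (C/U).
24 of the 32 comparable sites match, so the percent identity is 24/32 × 100 = 75.00%.

75.00%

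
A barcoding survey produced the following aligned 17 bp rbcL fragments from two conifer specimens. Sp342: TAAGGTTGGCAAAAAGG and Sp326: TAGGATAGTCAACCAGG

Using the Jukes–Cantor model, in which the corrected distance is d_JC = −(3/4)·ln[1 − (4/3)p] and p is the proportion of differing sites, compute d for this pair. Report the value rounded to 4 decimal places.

0.4770

The sequences differ at positions 3 (A/G), 5 (G/A), 7 (T/A), 9 (G/T), 13 (A/C), 14 (A/C).
p = 6/17 = 0.352941.
d = −0.75 · ln(1 − (4/3)·0.352941) = −0.75 · ln(0.529412) = −0.75 · (-0.635988) = 0.4770.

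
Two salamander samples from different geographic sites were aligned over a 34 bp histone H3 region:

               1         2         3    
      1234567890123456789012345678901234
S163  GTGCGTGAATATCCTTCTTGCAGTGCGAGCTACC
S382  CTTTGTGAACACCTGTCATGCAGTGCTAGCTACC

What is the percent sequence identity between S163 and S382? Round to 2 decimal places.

73.53%

Differing sites — 1:G/C; 3:G/T; 4:C/T; 10:T/C; 12:T/C; 14:C/T; 15:T/G; 18:T/A; 27:G/T.
25 of the 34 sites match, so the percent identity is 25/34 × 100 = 73.53%.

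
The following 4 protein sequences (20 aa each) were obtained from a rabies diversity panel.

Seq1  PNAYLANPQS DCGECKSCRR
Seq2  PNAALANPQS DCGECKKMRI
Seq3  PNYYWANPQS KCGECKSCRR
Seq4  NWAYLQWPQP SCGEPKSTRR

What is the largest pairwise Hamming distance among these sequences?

Pairwise Hamming distances:
  Seq1 vs Seq2: 4
  Seq1 vs Seq3: 3
  Seq1 vs Seq4: 8
  Seq2 vs Seq3: 7
  Seq2 vs Seq4: 11
  Seq3 vs Seq4: 10
The largest is 11, between Seq2 and Seq4.

11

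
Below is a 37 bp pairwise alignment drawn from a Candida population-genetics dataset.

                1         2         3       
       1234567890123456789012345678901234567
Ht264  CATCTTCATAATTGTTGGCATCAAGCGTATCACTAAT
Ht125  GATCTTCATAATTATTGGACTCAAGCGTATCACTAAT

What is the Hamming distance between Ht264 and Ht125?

4

The sequences differ at positions 1 (C/G), 14 (G/A), 19 (C/A), 20 (A/C).
That gives 4 mismatches out of 37 aligned sites, so the Hamming distance is 4.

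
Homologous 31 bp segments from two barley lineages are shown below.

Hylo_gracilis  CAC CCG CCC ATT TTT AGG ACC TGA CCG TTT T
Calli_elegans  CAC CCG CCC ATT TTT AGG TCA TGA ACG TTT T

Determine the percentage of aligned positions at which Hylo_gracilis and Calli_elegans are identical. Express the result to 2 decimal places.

90.32%

Mismatches occur at site 19 (A↔T), site 21 (C↔A), site 25 (C↔A).
28 of the 31 sites match, so the percent identity is 28/31 × 100 = 90.32%.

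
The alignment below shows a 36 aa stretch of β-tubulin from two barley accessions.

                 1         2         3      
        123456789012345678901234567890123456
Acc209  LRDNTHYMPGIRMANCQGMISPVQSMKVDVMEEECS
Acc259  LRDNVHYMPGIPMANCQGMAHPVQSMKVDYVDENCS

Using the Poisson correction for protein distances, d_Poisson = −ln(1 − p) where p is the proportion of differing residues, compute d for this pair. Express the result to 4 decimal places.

Differing sites — 5:T/V; 12:R/P; 20:I/A; 21:S/H; 30:V/Y; 31:M/V; 32:E/D; 34:E/N.
p = 8/36 = 0.222222.
d = −ln(1 − 0.222222) = −ln(0.777778) = 0.2513.

0.2513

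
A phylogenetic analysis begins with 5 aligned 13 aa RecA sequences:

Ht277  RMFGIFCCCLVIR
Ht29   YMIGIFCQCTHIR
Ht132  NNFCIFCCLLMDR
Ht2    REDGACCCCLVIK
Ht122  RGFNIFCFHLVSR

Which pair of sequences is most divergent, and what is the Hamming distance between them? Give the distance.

10

Pairwise Hamming distances:
  Ht277 vs Ht29: 5
  Ht277 vs Ht132: 6
  Ht277 vs Ht2: 5
  Ht277 vs Ht122: 5
  Ht29 vs Ht132: 9
  Ht29 vs Ht2: 9
  Ht29 vs Ht122: 9
  Ht132 vs Ht2: 10
  Ht132 vs Ht122: 7
  Ht2 vs Ht122: 9
The largest is 10, between Ht132 and Ht2.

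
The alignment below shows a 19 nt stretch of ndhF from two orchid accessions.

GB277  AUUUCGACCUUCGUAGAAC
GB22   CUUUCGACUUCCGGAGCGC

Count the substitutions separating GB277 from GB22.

6

The sequences differ at positions 1 (A/C), 9 (C/U), 11 (U/C), 14 (U/G), 17 (A/C), 18 (A/G).
That gives 6 mismatches out of 19 aligned sites, so the Hamming distance is 6.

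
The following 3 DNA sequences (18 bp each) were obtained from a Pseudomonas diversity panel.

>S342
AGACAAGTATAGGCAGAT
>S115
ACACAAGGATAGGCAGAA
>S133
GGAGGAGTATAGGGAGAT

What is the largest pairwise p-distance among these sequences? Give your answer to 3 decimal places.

Pairwise Hamming distances:
  S342 vs S115: 3
  S342 vs S133: 4
  S115 vs S133: 7
The largest is 7 mismatches, between S115 and S133; p = 7/18 = 0.389.

0.389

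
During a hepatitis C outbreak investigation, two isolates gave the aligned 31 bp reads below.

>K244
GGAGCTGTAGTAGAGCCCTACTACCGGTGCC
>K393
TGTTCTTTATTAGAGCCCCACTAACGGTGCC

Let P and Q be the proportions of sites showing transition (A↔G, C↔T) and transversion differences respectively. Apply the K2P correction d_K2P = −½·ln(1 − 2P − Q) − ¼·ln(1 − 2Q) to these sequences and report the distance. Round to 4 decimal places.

0.2716

Mismatches occur at site 1 (G/T, transversion), site 3 (A/T, transversion), site 4 (G/T, transversion), site 7 (G/T, transversion), site 10 (G/T, transversion), site 19 (T/C, transition), site 24 (C/A, transversion).
Of the 7 differences, 1 transition and 6 transversions over 31 sites: P = 1/31 = 0.032258, Q = 6/31 = 0.193548.
d = −0.5·ln(0.741936) − 0.25·ln(0.612904) = −0.5·(-0.298492) − 0.25·(-0.489547) = 0.2716.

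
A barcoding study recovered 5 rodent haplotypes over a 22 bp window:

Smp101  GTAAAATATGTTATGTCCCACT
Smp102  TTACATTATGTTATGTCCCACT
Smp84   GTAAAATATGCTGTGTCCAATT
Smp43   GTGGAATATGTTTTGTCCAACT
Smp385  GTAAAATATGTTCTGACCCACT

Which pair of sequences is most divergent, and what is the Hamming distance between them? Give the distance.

7

Pairwise Hamming distances:
  Smp101 vs Smp102: 3
  Smp101 vs Smp84: 4
  Smp101 vs Smp43: 4
  Smp101 vs Smp385: 2
  Smp102 vs Smp84: 7
  Smp102 vs Smp43: 6
  Smp102 vs Smp385: 5
  Smp84 vs Smp43: 5
  Smp84 vs Smp385: 5
  Smp43 vs Smp385: 5
The largest is 7, between Smp102 and Smp84.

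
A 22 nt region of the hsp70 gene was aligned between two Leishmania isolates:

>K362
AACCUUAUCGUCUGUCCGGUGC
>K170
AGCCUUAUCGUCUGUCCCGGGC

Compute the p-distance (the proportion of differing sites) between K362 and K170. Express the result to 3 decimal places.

The sequences differ at positions 2 (A/G), 18 (G/C), 20 (U/G).
There are 3 differences over 22 sites, so p = 3/22 = 0.136.

0.136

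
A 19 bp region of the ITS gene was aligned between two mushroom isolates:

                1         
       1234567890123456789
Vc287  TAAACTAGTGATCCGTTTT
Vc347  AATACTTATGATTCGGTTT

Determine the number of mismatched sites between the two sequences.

6

Differing sites — 1:T/A; 3:A/T; 7:A/T; 8:G/A; 13:C/T; 16:T/G.
That gives 6 mismatches out of 19 aligned sites, so the Hamming distance is 6.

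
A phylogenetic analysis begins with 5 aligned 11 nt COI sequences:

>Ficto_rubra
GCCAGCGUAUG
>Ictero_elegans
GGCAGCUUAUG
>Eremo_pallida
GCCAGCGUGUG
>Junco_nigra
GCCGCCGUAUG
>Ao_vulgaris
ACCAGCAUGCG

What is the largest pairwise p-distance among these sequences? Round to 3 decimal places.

0.545

Pairwise Hamming distances:
  Ficto_rubra vs Ictero_elegans: 2
  Ficto_rubra vs Eremo_pallida: 1
  Ficto_rubra vs Junco_nigra: 2
  Ficto_rubra vs Ao_vulgaris: 4
  Ictero_elegans vs Eremo_pallida: 3
  Ictero_elegans vs Junco_nigra: 4
  Ictero_elegans vs Ao_vulgaris: 5
  Eremo_pallida vs Junco_nigra: 3
  Eremo_pallida vs Ao_vulgaris: 3
  Junco_nigra vs Ao_vulgaris: 6
The largest is 6 mismatches, between Junco_nigra and Ao_vulgaris; p = 6/11 = 0.545.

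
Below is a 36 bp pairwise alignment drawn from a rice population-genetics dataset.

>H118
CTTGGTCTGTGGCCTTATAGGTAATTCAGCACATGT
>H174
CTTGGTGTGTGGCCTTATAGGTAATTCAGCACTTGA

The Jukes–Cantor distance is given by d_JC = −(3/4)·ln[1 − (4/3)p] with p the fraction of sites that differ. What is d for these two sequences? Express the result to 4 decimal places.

The sequences differ at positions 7 (C/G), 33 (A/T), 36 (T/A).
p = 3/36 = 0.083333.
d = −0.75 · ln(1 − (4/3)·0.083333) = −0.75 · ln(0.888889) = −0.75 · (-0.117783) = 0.0883.

0.0883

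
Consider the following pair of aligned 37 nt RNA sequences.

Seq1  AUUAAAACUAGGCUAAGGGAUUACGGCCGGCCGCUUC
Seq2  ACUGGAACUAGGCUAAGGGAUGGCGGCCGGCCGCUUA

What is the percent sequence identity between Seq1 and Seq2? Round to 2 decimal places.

Mismatches occur at site 2 (U→C), site 4 (A→G), site 5 (A→G), site 22 (U→G), site 23 (A→G), site 37 (C→A).
31 of the 37 sites match, so the percent identity is 31/37 × 100 = 83.78%.

83.78%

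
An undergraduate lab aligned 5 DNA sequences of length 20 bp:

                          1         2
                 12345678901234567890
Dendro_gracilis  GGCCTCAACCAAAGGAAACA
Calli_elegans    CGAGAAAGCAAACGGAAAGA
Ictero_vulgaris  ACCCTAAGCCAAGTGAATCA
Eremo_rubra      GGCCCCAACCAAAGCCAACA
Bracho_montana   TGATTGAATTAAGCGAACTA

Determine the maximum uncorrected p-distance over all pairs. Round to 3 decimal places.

Pairwise Hamming distances:
  Dendro_gracilis vs Calli_elegans: 9
  Dendro_gracilis vs Ictero_vulgaris: 7
  Dendro_gracilis vs Eremo_rubra: 3
  Dendro_gracilis vs Bracho_montana: 10
  Calli_elegans vs Ictero_vulgaris: 10
  Calli_elegans vs Eremo_rubra: 11
  Calli_elegans vs Bracho_montana: 11
  Ictero_vulgaris vs Eremo_rubra: 10
  Ictero_vulgaris vs Bracho_montana: 11
  Eremo_rubra vs Bracho_montana: 13
The largest is 13 mismatches, between Eremo_rubra and Bracho_montana; p = 13/20 = 0.650.

0.650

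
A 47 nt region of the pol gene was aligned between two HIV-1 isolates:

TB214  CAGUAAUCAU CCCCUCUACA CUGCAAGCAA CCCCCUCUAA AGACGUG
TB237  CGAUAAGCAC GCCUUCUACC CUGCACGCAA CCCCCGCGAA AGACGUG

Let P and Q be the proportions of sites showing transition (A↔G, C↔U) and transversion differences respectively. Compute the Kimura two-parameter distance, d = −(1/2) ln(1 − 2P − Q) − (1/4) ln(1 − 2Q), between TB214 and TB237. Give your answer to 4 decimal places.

The sequences differ at positions 2 (A/G, transition), 3 (G/A, transition), 7 (U/G, transversion), 10 (U/C, transition), 11 (C/G, transversion), 14 (C/U, transition), 20 (A/C, transversion), 26 (A/C, transversion), 36 (U/G, transversion), 38 (U/G, transversion).
Of the 10 differences, 4 transitions and 6 transversions over 47 sites: P = 4/47 = 0.085106, Q = 6/47 = 0.127660.
d = −0.5·ln(0.702128) − 0.25·ln(0.744680) = −0.5·(-0.353640) − 0.25·(-0.294801) = 0.2505.

0.2505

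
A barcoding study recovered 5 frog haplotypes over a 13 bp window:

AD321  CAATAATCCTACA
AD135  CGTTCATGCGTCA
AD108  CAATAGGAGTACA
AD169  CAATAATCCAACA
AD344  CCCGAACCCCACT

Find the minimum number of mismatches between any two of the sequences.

1

Pairwise Hamming distances:
  AD321 vs AD135: 6
  AD321 vs AD108: 4
  AD321 vs AD169: 1
  AD321 vs AD344: 6
  AD135 vs AD108: 9
  AD135 vs AD169: 6
  AD135 vs AD344: 9
  AD108 vs AD169: 5
  AD108 vs AD344: 9
  AD169 vs AD344: 6
The smallest is 1, between AD321 and AD169.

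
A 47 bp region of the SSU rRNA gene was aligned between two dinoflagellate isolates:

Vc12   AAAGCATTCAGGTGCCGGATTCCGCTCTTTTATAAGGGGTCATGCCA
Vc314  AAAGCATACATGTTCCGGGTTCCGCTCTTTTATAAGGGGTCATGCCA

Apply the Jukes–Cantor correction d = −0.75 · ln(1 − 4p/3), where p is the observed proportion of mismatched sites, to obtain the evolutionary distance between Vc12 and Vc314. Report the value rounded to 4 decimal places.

Mismatches occur at site 8 (T/A), site 11 (G/T), site 14 (G/T), site 19 (A/G).
p = 4/47 = 0.085106.
d = −0.75 · ln(1 − (4/3)·0.085106) = −0.75 · ln(0.886525) = −0.75 · (-0.120446) = 0.0903.

0.0903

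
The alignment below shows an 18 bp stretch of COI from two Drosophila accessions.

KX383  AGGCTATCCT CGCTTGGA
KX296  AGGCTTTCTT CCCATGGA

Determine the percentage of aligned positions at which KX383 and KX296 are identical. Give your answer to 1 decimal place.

The sequences differ at positions 6 (A/T), 9 (C/T), 12 (G/C), 14 (T/A).
14 of the 18 sites match, so the percent identity is 14/18 × 100 = 77.8%.

77.8%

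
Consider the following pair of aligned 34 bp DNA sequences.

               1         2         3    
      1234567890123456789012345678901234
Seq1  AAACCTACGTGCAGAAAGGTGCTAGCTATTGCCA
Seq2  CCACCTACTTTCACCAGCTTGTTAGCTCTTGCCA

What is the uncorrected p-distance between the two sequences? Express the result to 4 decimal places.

0.3235

Mismatches occur at site 1 (A/C), site 2 (A/C), site 9 (G/T), site 11 (G/T), site 14 (G/C), site 15 (A/C), site 17 (A/G), site 18 (G/C), site 19 (G/T), site 22 (C/T), site 28 (A/C).
There are 11 differences over 34 sites, so p = 11/34 = 0.3235.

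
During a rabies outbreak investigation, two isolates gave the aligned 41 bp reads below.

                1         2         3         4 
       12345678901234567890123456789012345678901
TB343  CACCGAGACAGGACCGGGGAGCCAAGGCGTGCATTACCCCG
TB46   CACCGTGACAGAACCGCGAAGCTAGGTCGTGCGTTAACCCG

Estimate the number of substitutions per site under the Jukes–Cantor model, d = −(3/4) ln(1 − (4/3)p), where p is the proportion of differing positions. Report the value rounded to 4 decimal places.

0.2597

Mismatches occur at site 6 (A/T), site 12 (G/A), site 17 (G/C), site 19 (G/A), site 23 (C/T), site 25 (A/G), site 27 (G/T), site 33 (A/G), site 37 (C/A).
p = 9/41 = 0.219512.
d = −0.75 · ln(1 − (4/3)·0.219512) = −0.75 · ln(0.707317) = −0.75 · (-0.346276) = 0.2597.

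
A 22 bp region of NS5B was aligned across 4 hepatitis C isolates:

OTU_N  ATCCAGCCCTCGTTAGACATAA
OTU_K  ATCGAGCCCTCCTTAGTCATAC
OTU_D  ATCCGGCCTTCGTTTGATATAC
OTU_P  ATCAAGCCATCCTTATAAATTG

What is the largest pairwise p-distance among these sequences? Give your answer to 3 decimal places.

Pairwise Hamming distances:
  OTU_N vs OTU_K: 4
  OTU_N vs OTU_D: 5
  OTU_N vs OTU_P: 7
  OTU_K vs OTU_D: 7
  OTU_K vs OTU_P: 7
  OTU_D vs OTU_P: 9
The largest is 9 mismatches, between OTU_D and OTU_P; p = 9/22 = 0.409.

0.409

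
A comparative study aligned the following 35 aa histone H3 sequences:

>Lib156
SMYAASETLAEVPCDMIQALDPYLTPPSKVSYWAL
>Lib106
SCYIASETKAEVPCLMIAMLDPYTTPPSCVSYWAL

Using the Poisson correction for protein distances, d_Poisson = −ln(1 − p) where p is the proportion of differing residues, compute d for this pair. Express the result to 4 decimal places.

0.2595

Mismatches occur at site 2 (M↔C), site 4 (A↔I), site 9 (L↔K), site 15 (D↔L), site 18 (Q↔A), site 19 (A↔M), site 24 (L↔T), site 29 (K↔C).
p = 8/35 = 0.228571.
d = −ln(1 − 0.228571) = −ln(0.771429) = 0.2595.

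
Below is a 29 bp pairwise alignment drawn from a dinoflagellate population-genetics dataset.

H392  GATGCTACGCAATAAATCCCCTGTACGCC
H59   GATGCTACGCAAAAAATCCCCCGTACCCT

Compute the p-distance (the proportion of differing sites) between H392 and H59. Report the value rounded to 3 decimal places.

0.138

Differing sites — 13:T/A; 22:T/C; 27:G/C; 29:C/T.
There are 4 differences over 29 sites, so p = 4/29 = 0.138.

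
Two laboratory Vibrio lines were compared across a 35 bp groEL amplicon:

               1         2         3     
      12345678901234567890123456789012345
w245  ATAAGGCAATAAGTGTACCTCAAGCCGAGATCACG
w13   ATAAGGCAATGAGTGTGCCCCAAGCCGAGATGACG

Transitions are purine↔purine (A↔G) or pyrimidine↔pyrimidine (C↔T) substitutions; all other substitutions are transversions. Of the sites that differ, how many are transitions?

Mismatches occur at site 11 (A↔G, transition), site 17 (A↔G, transition), site 20 (T↔C, transition), site 32 (C↔G, transversion).
Of the 4 differences, 3 transitions and 1 transversion, so the answer is 3.

3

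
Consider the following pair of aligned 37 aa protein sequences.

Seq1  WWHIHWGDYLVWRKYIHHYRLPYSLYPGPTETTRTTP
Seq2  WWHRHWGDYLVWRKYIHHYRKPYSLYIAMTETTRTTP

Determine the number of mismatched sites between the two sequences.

5

Mismatches occur at site 4 (I↔R), site 21 (L↔K), site 27 (P↔I), site 28 (G↔A), site 29 (P↔M).
That gives 5 mismatches out of 37 aligned sites, so the Hamming distance is 5.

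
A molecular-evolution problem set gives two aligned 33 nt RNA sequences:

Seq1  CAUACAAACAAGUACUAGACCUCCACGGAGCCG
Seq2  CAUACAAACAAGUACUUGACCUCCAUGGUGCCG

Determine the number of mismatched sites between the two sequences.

The sequences differ at positions 17 (A/U), 26 (C/U), 29 (A/U).
That gives 3 mismatches out of 33 aligned sites, so the Hamming distance is 3.

3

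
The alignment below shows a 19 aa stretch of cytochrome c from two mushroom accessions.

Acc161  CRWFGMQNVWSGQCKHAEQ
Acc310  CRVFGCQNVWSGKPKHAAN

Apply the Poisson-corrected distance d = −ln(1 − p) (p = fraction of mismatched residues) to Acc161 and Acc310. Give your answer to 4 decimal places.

Mismatches occur at site 3 (W/V), site 6 (M/C), site 13 (Q/K), site 14 (C/P), site 18 (E/A), site 19 (Q/N).
p = 6/19 = 0.315789.
d = −ln(1 − 0.315789) = −ln(0.684211) = 0.3795.

0.3795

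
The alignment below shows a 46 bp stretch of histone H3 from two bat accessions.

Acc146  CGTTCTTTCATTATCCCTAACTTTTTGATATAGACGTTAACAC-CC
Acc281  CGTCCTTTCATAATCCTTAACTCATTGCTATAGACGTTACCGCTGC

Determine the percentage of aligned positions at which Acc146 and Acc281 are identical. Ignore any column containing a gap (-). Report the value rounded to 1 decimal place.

Excluding the 1 gap column leaves 45 comparable sites.
Differing sites — 4:T/C; 12:T/A; 17:C/T; 23:T/C; 24:T/A; 28:A/C; 40:A/C; 42:A/G; 45:C/G.
36 of the 45 comparable sites match, so the percent identity is 36/45 × 100 = 80.0%.

80.0%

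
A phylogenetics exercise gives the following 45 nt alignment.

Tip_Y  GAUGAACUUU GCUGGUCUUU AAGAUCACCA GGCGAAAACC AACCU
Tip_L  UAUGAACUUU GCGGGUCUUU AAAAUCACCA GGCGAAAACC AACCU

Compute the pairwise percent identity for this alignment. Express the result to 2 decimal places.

Mismatches occur at site 1 (G→U), site 13 (U→G), site 23 (G→A).
42 of the 45 sites match, so the percent identity is 42/45 × 100 = 93.33%.

93.33%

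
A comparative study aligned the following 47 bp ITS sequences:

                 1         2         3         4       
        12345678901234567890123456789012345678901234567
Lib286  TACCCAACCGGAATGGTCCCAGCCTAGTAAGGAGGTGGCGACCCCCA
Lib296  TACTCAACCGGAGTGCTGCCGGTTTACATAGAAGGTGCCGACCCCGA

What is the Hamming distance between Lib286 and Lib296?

13

The sequences differ at positions 4 (C/T), 13 (A/G), 16 (G/C), 18 (C/G), 21 (A/G), 23 (C/T), 24 (C/T), 27 (G/C), 28 (T/A), 29 (A/T), 32 (G/A), 38 (G/C), 46 (C/G).
That gives 13 mismatches out of 47 aligned sites, so the Hamming distance is 13.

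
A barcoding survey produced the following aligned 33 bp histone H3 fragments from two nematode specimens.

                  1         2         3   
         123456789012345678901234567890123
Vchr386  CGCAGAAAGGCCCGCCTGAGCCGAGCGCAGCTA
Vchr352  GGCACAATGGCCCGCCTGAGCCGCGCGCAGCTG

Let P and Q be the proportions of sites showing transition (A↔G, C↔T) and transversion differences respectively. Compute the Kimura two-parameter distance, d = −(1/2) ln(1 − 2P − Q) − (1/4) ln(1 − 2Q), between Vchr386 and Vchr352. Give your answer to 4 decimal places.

0.1697

The sequences differ at positions 1 (C/G, transversion), 5 (G/C, transversion), 8 (A/T, transversion), 24 (A/C, transversion), 33 (A/G, transition).
Of the 5 differences, 1 transition and 4 transversions over 33 sites: P = 1/33 = 0.030303, Q = 4/33 = 0.121212.
d = −0.5·ln(0.818182) − 0.25·ln(0.757576) = −0.5·(-0.200670) − 0.25·(-0.277631) = 0.1697.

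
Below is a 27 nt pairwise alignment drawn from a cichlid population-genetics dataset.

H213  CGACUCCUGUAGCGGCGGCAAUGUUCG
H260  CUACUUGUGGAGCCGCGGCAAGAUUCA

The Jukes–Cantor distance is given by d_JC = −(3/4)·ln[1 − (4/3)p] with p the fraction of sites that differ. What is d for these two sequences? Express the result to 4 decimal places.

0.3770

Differing sites — 2:G/U; 6:C/U; 7:C/G; 10:U/G; 14:G/C; 22:U/G; 23:G/A; 27:G/A.
p = 8/27 = 0.296296.
d = −0.75 · ln(1 − (4/3)·0.296296) = −0.75 · ln(0.604939) = −0.75 · (-0.502628) = 0.3770.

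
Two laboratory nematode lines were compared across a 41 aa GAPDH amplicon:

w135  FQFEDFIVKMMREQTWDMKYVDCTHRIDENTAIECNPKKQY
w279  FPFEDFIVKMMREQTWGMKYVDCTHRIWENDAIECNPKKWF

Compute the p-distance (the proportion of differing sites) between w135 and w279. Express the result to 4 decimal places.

The sequences differ at positions 2 (Q/P), 17 (D/G), 28 (D/W), 31 (T/D), 40 (Q/W), 41 (Y/F).
There are 6 differences over 41 sites, so p = 6/41 = 0.1463.

0.1463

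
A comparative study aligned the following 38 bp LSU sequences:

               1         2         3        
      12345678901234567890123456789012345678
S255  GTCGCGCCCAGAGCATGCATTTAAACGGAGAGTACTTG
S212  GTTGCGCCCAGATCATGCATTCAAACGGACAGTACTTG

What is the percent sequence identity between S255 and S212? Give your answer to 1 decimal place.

89.5%

Differing sites — 3:C/T; 13:G/T; 22:T/C; 30:G/C.
34 of the 38 sites match, so the percent identity is 34/38 × 100 = 89.5%.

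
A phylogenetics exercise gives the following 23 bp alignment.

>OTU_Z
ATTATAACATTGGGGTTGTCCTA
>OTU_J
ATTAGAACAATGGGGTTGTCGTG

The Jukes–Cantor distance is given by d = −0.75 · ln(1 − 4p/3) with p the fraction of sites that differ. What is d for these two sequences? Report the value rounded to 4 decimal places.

The sequences differ at positions 5 (T/G), 10 (T/A), 21 (C/G), 23 (A/G).
p = 4/23 = 0.173913.
d = −0.75 · ln(1 − (4/3)·0.173913) = −0.75 · ln(0.768116) = −0.75 · (-0.263815) = 0.1979.

0.1979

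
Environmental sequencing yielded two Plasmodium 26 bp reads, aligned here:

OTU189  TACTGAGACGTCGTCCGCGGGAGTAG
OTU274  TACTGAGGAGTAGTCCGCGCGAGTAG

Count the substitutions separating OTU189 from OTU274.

4

Differing sites — 8:A/G; 9:C/A; 12:C/A; 20:G/C.
That gives 4 mismatches out of 26 aligned sites, so the Hamming distance is 4.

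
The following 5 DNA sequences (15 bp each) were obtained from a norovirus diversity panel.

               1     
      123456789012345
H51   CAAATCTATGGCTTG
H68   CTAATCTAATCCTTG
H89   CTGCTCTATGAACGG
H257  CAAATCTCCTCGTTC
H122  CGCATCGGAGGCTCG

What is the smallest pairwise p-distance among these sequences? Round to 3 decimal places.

Pairwise Hamming distances:
  H51 vs H68: 4
  H51 vs H89: 7
  H51 vs H257: 6
  H51 vs H122: 6
  H68 vs H89: 8
  H68 vs H257: 5
  H68 vs H122: 7
  H89 vs H257: 11
  H89 vs H122: 10
  H257 vs H122: 10
The smallest is 4 mismatches, between H51 and H68; p = 4/15 = 0.267.

0.267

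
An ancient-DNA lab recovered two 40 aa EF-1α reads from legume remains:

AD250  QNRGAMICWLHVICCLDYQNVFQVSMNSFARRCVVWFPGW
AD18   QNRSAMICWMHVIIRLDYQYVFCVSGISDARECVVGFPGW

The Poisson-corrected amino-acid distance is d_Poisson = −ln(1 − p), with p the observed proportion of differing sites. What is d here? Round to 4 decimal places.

0.3216

Mismatches occur at site 4 (G→S), site 10 (L→M), site 14 (C→I), site 15 (C→R), site 20 (N→Y), site 23 (Q→C), site 26 (M→G), site 27 (N→I), site 29 (F→D), site 32 (R→E), site 36 (W→G).
p = 11/40 = 0.275000.
d = −ln(1 − 0.275000) = −ln(0.725000) = 0.3216.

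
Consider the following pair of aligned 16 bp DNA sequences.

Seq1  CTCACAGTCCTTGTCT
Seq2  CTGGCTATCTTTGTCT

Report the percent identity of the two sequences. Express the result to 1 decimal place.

68.8%

The sequences differ at positions 3 (C/G), 4 (A/G), 6 (A/T), 7 (G/A), 10 (C/T).
11 of the 16 sites match, so the percent identity is 11/16 × 100 = 68.8%.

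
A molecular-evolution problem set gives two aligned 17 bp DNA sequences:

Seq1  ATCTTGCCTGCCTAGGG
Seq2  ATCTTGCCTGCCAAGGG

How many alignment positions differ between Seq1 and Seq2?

1

A single mismatch occurs at site 13 (T→A).
That gives 1 mismatch out of 17 aligned sites, so the Hamming distance is 1.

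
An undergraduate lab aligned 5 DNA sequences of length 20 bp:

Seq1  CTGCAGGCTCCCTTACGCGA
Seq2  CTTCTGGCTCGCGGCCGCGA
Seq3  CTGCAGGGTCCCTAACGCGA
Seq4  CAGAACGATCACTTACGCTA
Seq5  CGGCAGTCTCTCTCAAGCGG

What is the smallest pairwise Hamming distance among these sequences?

Pairwise Hamming distances:
  Seq1 vs Seq2: 6
  Seq1 vs Seq3: 2
  Seq1 vs Seq4: 6
  Seq1 vs Seq5: 6
  Seq2 vs Seq3: 7
  Seq2 vs Seq4: 11
  Seq2 vs Seq5: 10
  Seq3 vs Seq4: 7
  Seq3 vs Seq5: 7
  Seq4 vs Seq5: 10
The smallest is 2, between Seq1 and Seq3.

2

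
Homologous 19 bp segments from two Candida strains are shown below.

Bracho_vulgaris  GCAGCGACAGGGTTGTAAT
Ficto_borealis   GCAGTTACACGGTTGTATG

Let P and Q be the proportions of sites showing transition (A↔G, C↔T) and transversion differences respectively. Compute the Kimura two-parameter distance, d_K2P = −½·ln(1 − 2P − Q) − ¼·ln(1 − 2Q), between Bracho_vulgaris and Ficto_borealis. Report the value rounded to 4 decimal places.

Mismatches occur at site 5 (C→T, transition), site 6 (G→T, transversion), site 10 (G→C, transversion), site 18 (A→T, transversion), site 19 (T→G, transversion).
Of the 5 differences, 1 transition and 4 transversions over 19 sites: P = 1/19 = 0.052632, Q = 4/19 = 0.210526.
d = −0.5·ln(0.684210) − 0.25·ln(0.578948) = −0.5·(-0.379490) − 0.25·(-0.546543) = 0.3264.

0.3264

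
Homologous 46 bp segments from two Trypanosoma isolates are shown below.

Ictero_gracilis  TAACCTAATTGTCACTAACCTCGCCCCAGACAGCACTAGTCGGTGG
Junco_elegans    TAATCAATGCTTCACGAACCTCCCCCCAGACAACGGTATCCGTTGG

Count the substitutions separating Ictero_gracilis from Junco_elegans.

14

The sequences differ at positions 4 (C/T), 6 (T/A), 8 (A/T), 9 (T/G), 10 (T/C), 11 (G/T), 16 (T/G), 23 (G/C), 33 (G/A), 35 (A/G), 36 (C/G), 39 (G/T), 40 (T/C), 43 (G/T).
That gives 14 mismatches out of 46 aligned sites, so the Hamming distance is 14.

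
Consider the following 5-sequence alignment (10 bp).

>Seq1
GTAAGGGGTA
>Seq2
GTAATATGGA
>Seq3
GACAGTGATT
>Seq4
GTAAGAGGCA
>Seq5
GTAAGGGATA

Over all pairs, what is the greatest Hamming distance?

8

Pairwise Hamming distances:
  Seq1 vs Seq2: 4
  Seq1 vs Seq3: 5
  Seq1 vs Seq4: 2
  Seq1 vs Seq5: 1
  Seq2 vs Seq3: 8
  Seq2 vs Seq4: 3
  Seq2 vs Seq5: 5
  Seq3 vs Seq4: 6
  Seq3 vs Seq5: 4
  Seq4 vs Seq5: 3
The largest is 8, between Seq2 and Seq3.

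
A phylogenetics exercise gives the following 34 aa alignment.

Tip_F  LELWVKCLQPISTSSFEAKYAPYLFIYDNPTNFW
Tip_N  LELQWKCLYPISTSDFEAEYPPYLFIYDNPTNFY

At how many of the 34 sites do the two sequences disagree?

The sequences differ at positions 4 (W/Q), 5 (V/W), 9 (Q/Y), 15 (S/D), 19 (K/E), 21 (A/P), 34 (W/Y).
That gives 7 mismatches out of 34 aligned sites, so the Hamming distance is 7.

7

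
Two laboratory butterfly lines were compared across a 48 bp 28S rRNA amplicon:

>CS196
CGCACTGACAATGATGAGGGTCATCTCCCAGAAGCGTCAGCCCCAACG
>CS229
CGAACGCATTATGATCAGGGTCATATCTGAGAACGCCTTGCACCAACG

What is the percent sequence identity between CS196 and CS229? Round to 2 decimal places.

The sequences differ at positions 3 (C/A), 6 (T/G), 7 (G/C), 9 (C/T), 10 (A/T), 16 (G/C), 25 (C/A), 28 (C/T), 29 (C/G), 34 (G/C), 35 (C/G), 36 (G/C), 37 (T/C), 38 (C/T), 39 (A/T), 42 (C/A).
32 of the 48 sites match, so the percent identity is 32/48 × 100 = 66.67%.

66.67%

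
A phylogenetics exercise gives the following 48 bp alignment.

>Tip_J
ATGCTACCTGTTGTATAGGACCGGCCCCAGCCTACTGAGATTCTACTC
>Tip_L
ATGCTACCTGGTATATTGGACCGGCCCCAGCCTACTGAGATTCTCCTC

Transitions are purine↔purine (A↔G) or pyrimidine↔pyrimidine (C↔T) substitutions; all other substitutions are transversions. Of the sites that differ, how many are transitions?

1

Differing sites — 11:T/G (Tv); 13:G/A (Ti); 17:A/T (Tv); 45:A/C (Tv).
Of the 4 differences, 1 transition and 3 transversions, so the answer is 1.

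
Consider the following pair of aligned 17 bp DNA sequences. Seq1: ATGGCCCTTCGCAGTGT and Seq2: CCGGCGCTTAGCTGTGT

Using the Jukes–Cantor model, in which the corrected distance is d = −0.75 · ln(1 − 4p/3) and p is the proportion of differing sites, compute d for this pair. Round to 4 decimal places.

Differing sites — 1:A/C; 2:T/C; 6:C/G; 10:C/A; 13:A/T.
p = 5/17 = 0.294118.
d = −0.75 · ln(1 − (4/3)·0.294118) = −0.75 · ln(0.607843) = −0.75 · (-0.497839) = 0.3734.

0.3734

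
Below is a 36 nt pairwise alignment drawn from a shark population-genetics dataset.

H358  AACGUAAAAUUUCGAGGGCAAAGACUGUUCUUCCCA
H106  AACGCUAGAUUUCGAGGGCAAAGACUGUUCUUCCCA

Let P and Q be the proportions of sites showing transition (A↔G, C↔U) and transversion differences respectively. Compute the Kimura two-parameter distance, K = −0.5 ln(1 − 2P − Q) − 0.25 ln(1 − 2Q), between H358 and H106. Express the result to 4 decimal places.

The sequences differ at positions 5 (U/C, transition), 6 (A/U, transversion), 8 (A/G, transition).
Of the 3 differences, 2 transitions and 1 transversion over 36 sites: P = 2/36 = 0.055556, Q = 1/36 = 0.027778.
d = −0.5·ln(0.861110) − 0.25·ln(0.944444) = −0.5·(-0.149533) − 0.25·(-0.057159) = 0.0891.

0.0891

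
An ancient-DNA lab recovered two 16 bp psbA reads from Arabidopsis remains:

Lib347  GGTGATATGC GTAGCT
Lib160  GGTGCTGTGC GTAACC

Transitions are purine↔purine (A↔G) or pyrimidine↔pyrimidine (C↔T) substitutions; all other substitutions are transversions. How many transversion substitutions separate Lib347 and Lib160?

1

The sequences differ at positions 5 (A/C, transversion), 7 (A/G, transition), 14 (G/A, transition), 16 (T/C, transition).
Of the 4 differences, 3 transitions and 1 transversion, so the answer is 1.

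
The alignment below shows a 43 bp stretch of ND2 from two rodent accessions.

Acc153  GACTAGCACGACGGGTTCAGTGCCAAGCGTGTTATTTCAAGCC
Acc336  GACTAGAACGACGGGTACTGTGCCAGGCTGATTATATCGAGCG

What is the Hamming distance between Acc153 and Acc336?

Differing sites — 7:C/A; 17:T/A; 19:A/T; 26:A/G; 29:G/T; 30:T/G; 31:G/A; 36:T/A; 39:A/G; 43:C/G.
That gives 10 mismatches out of 43 aligned sites, so the Hamming distance is 10.

10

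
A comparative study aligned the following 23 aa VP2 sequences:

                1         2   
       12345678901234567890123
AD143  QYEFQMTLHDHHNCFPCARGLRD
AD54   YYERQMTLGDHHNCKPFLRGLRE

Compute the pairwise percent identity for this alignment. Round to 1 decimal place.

69.6%

The sequences differ at positions 1 (Q/Y), 4 (F/R), 9 (H/G), 15 (F/K), 17 (C/F), 18 (A/L), 23 (D/E).
16 of the 23 sites match, so the percent identity is 16/23 × 100 = 69.6%.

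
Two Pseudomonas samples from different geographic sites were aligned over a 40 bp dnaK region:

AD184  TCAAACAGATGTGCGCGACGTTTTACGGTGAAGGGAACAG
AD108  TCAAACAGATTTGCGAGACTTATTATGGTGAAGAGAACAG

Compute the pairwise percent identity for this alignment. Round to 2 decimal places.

85.00%

Differing sites — 11:G/T; 16:C/A; 20:G/T; 22:T/A; 26:C/T; 34:G/A.
34 of the 40 sites match, so the percent identity is 34/40 × 100 = 85.00%.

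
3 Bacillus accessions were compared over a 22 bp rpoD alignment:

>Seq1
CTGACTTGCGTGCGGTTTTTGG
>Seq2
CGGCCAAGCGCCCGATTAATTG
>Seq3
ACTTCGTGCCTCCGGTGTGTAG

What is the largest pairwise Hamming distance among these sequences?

13

Pairwise Hamming distances:
  Seq1 vs Seq2: 10
  Seq1 vs Seq3: 10
  Seq2 vs Seq3: 13
The largest is 13, between Seq2 and Seq3.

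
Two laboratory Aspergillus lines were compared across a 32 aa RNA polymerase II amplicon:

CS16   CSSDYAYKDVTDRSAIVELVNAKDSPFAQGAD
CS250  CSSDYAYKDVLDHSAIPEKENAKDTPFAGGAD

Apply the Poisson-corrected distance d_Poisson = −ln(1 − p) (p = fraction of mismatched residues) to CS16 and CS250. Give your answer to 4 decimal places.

Differing sites — 11:T/L; 13:R/H; 17:V/P; 19:L/K; 20:V/E; 25:S/T; 29:Q/G.
p = 7/32 = 0.218750.
d = −ln(1 − 0.218750) = −ln(0.781250) = 0.2469.

0.2469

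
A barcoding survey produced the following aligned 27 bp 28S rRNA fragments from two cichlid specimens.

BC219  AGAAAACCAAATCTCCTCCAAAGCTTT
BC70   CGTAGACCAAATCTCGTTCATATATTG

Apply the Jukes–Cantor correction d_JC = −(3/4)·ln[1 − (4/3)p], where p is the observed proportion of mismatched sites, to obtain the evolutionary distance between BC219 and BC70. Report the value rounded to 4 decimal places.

Mismatches occur at site 1 (A↔C), site 3 (A↔T), site 5 (A↔G), site 16 (C↔G), site 18 (C↔T), site 21 (A↔T), site 23 (G↔T), site 24 (C↔A), site 27 (T↔G).
p = 9/27 = 0.333333.
d = −0.75 · ln(1 − (4/3)·0.333333) = −0.75 · ln(0.555556) = −0.75 · (-0.587786) = 0.4408.

0.4408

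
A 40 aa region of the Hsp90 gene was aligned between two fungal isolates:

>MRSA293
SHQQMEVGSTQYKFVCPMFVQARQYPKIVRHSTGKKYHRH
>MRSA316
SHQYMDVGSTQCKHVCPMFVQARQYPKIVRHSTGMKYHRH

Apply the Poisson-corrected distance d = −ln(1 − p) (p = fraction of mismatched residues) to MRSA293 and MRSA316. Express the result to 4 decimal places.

0.1335

The sequences differ at positions 4 (Q/Y), 6 (E/D), 12 (Y/C), 14 (F/H), 35 (K/M).
p = 5/40 = 0.125000.
d = −ln(1 − 0.125000) = −ln(0.875000) = 0.1335.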